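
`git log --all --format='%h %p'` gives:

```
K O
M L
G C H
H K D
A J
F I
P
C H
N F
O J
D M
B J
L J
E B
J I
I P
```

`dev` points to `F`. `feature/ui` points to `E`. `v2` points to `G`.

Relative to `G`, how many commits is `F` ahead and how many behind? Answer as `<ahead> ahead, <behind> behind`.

Reachable from F: {F, I, P}.
Reachable from G: {C, D, G, H, I, J, K, L, M, O, P}.
Only in F's history (ahead): {F} — 1.
Only in G's history (behind): {C, D, G, H, J, K, L, M, O} — 9.

1 ahead, 9 behind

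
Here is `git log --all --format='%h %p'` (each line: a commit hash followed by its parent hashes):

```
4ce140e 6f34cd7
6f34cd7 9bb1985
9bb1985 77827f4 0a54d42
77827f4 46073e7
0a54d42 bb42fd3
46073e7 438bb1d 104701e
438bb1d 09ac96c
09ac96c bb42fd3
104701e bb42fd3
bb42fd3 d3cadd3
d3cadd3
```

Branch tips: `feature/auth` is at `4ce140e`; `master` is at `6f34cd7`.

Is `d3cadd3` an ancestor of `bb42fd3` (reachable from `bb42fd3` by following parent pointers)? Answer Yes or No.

Yes

Ancestors of bb42fd3 (commits reachable by following parents): {bb42fd3, d3cadd3}.
d3cadd3 is in that set, so it is an ancestor of bb42fd3.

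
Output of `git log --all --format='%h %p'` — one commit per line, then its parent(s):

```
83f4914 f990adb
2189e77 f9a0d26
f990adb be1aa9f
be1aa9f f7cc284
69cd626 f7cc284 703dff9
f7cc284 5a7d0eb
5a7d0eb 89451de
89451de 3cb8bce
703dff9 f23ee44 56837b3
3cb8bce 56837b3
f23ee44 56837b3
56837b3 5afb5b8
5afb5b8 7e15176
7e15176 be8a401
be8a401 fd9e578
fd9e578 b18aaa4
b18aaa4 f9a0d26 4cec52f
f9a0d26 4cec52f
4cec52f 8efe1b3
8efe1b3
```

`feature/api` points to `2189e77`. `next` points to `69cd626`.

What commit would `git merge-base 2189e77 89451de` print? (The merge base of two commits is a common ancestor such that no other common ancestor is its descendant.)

f9a0d26

Ancestors of 2189e77: {2189e77, 4cec52f, 8efe1b3, f9a0d26}.
Ancestors of 89451de: {3cb8bce, 4cec52f, 56837b3, 5afb5b8, 7e15176, 89451de, 8efe1b3, b18aaa4, be8a401, f9a0d26, fd9e578}.
Common ancestors: {4cec52f, 8efe1b3, f9a0d26}.
Among these, f9a0d26 is not an ancestor of any other common ancestor — it is the merge base.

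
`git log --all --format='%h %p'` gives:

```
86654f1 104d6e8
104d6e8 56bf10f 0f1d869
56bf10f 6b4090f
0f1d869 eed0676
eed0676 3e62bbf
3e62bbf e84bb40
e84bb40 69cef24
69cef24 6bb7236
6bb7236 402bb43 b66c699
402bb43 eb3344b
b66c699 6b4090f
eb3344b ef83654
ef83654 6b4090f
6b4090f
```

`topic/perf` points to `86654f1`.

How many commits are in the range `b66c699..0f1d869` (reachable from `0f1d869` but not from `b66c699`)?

Reachable from 0f1d869: {0f1d869, 3e62bbf, 402bb43, 69cef24, 6b4090f, 6bb7236, b66c699, e84bb40, eb3344b, eed0676, ef83654}.
Reachable from b66c699: {6b4090f, b66c699}.
In 0f1d869's history but not b66c699's: {0f1d869, 3e62bbf, 402bb43, 69cef24, 6bb7236, e84bb40, eb3344b, eed0676, ef83654} — 9 commits.

9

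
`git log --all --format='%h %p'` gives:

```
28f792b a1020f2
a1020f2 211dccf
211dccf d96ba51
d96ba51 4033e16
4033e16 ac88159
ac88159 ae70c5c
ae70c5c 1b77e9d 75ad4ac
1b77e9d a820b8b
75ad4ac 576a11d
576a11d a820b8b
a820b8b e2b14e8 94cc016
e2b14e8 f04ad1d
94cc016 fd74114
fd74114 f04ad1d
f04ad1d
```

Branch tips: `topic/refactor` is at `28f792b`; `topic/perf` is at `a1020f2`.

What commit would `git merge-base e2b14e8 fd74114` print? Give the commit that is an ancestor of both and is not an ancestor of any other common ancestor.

Ancestors of e2b14e8: {e2b14e8, f04ad1d}.
Ancestors of fd74114: {f04ad1d, fd74114}.
Common ancestors: {f04ad1d}.
The only common ancestor is f04ad1d, so it is the merge base.

f04ad1d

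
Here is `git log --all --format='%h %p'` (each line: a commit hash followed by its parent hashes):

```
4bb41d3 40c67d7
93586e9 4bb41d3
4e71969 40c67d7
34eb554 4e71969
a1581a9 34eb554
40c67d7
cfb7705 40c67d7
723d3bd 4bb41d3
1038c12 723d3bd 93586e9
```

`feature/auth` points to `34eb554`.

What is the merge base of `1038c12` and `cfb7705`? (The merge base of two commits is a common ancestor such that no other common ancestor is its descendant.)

40c67d7

Ancestors of 1038c12: {1038c12, 40c67d7, 4bb41d3, 723d3bd, 93586e9}.
Ancestors of cfb7705: {40c67d7, cfb7705}.
Common ancestors: {40c67d7}.
The only common ancestor is 40c67d7, so it is the merge base.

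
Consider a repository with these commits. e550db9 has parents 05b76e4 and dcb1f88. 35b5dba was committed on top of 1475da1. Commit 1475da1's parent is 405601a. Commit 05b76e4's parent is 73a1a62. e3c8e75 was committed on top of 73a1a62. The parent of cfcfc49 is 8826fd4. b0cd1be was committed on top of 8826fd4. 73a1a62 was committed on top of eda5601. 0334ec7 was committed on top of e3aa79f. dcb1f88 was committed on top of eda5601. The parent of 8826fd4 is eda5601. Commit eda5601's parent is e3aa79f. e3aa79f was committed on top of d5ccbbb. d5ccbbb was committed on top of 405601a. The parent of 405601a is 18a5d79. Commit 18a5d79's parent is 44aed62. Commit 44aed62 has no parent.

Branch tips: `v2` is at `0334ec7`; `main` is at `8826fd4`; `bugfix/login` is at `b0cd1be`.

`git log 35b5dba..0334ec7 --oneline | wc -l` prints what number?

Reachable from 0334ec7: {0334ec7, 18a5d79, 405601a, 44aed62, d5ccbbb, e3aa79f}.
Reachable from 35b5dba: {1475da1, 18a5d79, 35b5dba, 405601a, 44aed62}.
In 0334ec7's history but not 35b5dba's: {0334ec7, d5ccbbb, e3aa79f} — 3 commits.

3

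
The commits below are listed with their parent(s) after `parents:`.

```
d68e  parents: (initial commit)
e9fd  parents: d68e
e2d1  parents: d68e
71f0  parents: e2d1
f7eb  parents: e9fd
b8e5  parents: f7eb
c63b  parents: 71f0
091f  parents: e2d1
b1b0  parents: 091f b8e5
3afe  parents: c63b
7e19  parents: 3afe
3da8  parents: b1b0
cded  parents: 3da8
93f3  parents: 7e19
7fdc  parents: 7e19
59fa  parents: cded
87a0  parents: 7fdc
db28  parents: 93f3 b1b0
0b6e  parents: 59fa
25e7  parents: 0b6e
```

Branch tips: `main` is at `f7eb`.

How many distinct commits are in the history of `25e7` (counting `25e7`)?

12

Walking parent pointers from 25e7: reachable set = {091f, 0b6e, 25e7, 3da8, 59fa, b1b0, b8e5, cded, d68e, e2d1, e9fd, f7eb}.
That is 12 commits.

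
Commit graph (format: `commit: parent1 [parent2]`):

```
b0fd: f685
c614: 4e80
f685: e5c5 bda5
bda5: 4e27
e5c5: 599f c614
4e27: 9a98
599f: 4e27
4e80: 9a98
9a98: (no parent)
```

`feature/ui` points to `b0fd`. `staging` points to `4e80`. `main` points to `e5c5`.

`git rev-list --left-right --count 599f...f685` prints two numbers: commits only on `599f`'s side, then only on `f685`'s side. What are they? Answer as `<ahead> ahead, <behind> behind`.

0 ahead, 5 behind

Reachable from 599f: {4e27, 599f, 9a98}.
Reachable from f685: {4e27, 4e80, 599f, 9a98, bda5, c614, e5c5, f685}.
Only in 599f's history (ahead): {} — 0.
Only in f685's history (behind): {4e80, bda5, c614, e5c5, f685} — 5.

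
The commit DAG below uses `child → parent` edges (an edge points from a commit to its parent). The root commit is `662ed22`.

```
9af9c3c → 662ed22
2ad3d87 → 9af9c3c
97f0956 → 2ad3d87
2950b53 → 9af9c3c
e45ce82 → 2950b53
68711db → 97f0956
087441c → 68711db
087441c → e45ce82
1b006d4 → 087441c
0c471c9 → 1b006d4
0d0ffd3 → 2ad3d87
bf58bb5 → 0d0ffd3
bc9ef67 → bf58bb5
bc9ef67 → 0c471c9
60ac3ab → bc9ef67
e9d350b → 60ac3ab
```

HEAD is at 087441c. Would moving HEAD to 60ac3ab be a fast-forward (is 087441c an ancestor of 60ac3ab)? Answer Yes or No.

Yes

A fast-forward from 087441c to 60ac3ab is possible iff 087441c is an ancestor of 60ac3ab.
Ancestors of 60ac3ab: {087441c, 0c471c9, 0d0ffd3, 1b006d4, 2950b53, 2ad3d87, 60ac3ab, 662ed22, 68711db, 97f0956, 9af9c3c, bc9ef67, bf58bb5, e45ce82}.
087441c is among them, so fast-forward is possible.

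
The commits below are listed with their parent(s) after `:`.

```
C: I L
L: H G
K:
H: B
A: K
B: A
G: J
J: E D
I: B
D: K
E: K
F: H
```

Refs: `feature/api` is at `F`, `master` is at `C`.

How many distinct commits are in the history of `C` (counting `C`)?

Walking parent pointers from C: reachable set = {A, B, C, D, E, G, H, I, J, K, L}.
That is 11 commits.

11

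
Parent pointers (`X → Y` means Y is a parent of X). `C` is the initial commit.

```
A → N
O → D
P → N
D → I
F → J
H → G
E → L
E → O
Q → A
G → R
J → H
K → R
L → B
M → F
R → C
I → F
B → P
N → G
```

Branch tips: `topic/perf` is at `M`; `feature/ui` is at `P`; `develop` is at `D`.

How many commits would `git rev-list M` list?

7

Walking parent pointers from M: reachable set = {C, F, G, H, J, M, R}.
That is 7 commits.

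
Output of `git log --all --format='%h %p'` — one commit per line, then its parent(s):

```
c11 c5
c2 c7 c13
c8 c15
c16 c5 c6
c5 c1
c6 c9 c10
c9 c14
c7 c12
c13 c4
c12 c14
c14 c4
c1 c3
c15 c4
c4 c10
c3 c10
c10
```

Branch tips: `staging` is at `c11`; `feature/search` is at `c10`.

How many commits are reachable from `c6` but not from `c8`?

Reachable from c6: {c10, c14, c4, c6, c9}.
Reachable from c8: {c10, c15, c4, c8}.
In c6's history but not c8's: {c14, c6, c9} — 3 commits.

3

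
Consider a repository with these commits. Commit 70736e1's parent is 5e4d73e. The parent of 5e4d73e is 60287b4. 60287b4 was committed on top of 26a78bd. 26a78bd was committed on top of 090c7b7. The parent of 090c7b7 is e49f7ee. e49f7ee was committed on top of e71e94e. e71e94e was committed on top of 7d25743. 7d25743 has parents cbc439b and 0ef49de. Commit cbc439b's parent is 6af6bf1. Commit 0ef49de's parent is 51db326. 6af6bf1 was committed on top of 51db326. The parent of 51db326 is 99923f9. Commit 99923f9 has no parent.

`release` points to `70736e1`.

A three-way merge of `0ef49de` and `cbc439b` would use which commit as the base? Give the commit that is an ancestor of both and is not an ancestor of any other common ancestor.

Ancestors of 0ef49de: {0ef49de, 51db326, 99923f9}.
Ancestors of cbc439b: {51db326, 6af6bf1, 99923f9, cbc439b}.
Common ancestors: {51db326, 99923f9}.
Among these, 51db326 is not an ancestor of any other common ancestor — it is the merge base.

51db326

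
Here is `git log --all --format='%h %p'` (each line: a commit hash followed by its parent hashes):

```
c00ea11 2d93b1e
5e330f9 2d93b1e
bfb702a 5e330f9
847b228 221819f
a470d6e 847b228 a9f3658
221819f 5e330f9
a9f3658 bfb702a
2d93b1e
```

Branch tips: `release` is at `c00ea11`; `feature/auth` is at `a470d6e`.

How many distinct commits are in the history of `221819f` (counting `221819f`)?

3

Walking parent pointers from 221819f: reachable set = {221819f, 2d93b1e, 5e330f9}.
That is 3 commits.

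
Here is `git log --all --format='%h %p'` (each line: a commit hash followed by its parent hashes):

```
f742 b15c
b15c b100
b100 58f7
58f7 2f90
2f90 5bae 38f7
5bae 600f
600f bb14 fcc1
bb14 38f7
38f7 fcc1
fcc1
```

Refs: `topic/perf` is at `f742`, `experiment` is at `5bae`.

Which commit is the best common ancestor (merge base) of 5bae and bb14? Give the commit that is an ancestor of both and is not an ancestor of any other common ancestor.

bb14

Ancestors of 5bae: {38f7, 5bae, 600f, bb14, fcc1}.
Ancestors of bb14: {38f7, bb14, fcc1}.
Common ancestors: {38f7, bb14, fcc1}.
Among these, bb14 is not an ancestor of any other common ancestor — it is the merge base.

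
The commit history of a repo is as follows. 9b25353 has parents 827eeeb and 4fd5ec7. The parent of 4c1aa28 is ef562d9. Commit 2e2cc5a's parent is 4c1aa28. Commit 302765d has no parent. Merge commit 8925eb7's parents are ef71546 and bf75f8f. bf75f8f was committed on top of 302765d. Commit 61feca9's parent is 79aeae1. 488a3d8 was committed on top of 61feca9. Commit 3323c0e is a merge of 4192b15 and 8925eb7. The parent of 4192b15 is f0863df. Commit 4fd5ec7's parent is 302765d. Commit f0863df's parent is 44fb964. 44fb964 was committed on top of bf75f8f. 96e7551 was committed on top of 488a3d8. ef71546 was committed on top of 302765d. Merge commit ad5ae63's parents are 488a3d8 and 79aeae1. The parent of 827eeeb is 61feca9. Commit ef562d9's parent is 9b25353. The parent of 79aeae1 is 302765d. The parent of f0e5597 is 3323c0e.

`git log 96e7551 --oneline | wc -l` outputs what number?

Walking parent pointers from 96e7551: reachable set = {302765d, 488a3d8, 61feca9, 79aeae1, 96e7551}.
That is 5 commits.

5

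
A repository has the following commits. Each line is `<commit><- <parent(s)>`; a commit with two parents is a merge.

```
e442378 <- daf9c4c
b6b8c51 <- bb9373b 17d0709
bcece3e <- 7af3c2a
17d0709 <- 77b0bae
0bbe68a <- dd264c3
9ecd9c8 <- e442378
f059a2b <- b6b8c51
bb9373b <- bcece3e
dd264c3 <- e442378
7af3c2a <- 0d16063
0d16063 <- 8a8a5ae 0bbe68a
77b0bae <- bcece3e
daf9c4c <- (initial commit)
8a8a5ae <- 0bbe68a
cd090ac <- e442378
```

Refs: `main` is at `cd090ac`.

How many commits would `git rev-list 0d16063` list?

Walking parent pointers from 0d16063: reachable set = {0bbe68a, 0d16063, 8a8a5ae, daf9c4c, dd264c3, e442378}.
That is 6 commits.

6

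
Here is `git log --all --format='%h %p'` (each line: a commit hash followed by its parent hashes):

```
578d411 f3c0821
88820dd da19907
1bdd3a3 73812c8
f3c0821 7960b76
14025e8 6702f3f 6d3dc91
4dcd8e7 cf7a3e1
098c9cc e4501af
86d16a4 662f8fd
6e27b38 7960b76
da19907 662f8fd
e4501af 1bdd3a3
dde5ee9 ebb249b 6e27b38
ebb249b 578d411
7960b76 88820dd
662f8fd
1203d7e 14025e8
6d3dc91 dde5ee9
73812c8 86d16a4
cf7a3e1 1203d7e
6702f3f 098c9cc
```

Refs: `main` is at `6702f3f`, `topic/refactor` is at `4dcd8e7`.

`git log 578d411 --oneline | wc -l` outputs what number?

Walking parent pointers from 578d411: reachable set = {578d411, 662f8fd, 7960b76, 88820dd, da19907, f3c0821}.
That is 6 commits.

6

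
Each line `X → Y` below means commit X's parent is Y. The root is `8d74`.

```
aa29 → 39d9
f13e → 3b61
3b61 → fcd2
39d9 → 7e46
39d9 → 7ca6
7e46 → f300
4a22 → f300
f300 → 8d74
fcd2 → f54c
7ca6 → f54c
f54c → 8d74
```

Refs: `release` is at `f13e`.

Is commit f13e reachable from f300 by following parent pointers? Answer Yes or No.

Ancestors of f300: {8d74, f300}.
f13e is not in that set, so it is not an ancestor of f300.

No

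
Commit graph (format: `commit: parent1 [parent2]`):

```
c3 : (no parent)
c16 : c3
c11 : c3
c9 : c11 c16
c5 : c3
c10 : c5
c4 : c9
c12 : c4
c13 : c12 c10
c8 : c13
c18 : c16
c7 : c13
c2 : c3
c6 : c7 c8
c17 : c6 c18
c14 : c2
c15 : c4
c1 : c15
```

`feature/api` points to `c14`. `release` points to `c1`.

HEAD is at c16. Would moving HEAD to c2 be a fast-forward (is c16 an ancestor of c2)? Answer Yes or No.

No

A fast-forward from c16 to c2 is possible iff c16 is an ancestor of c2.
Ancestors of c2: {c2, c3}.
c16 is not among them, so fast-forward is not possible.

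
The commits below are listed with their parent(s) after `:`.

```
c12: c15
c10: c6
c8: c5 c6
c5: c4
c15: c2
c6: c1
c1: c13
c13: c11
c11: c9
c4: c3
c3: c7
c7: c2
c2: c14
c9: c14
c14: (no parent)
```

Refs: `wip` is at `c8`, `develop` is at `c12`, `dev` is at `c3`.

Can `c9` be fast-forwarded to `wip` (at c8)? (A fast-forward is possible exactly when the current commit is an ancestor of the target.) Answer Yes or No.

A fast-forward from c9 to c8 is possible iff c9 is an ancestor of c8.
Ancestors of c8: {c1, c11, c13, c14, c2, c3, c4, c5, c6, c7, c8, c9}.
c9 is among them, so fast-forward is possible.

Yes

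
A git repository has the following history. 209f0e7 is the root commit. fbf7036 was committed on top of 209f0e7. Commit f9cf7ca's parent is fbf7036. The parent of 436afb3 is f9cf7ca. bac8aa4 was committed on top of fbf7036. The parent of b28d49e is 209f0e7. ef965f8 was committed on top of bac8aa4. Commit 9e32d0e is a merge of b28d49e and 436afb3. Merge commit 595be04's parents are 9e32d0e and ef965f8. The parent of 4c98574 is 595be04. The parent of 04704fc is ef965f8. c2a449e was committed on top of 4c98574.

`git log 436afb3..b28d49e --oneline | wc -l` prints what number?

Reachable from b28d49e: {209f0e7, b28d49e}.
Reachable from 436afb3: {209f0e7, 436afb3, f9cf7ca, fbf7036}.
In b28d49e's history but not 436afb3's: {b28d49e} — 1 commit.

1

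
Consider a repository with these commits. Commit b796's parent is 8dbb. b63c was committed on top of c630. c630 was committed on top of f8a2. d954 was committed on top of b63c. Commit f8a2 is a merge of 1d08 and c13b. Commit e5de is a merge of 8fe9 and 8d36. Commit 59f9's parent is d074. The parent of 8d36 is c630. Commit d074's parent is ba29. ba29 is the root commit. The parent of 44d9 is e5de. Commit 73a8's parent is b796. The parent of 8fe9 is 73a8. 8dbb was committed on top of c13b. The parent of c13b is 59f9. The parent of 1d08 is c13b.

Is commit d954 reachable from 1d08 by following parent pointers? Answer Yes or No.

No

Ancestors of 1d08: {1d08, 59f9, ba29, c13b, d074}.
d954 is not in that set, so it is not an ancestor of 1d08.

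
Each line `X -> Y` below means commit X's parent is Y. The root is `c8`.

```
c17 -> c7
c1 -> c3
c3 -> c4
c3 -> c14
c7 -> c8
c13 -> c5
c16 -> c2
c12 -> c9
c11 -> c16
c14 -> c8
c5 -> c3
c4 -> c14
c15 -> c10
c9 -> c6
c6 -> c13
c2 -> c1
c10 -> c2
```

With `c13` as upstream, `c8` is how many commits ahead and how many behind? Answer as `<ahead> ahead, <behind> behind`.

Reachable from c8: {c8}.
Reachable from c13: {c13, c14, c3, c4, c5, c8}.
Only in c8's history (ahead): {} — 0.
Only in c13's history (behind): {c13, c14, c3, c4, c5} — 5.

0 ahead, 5 behind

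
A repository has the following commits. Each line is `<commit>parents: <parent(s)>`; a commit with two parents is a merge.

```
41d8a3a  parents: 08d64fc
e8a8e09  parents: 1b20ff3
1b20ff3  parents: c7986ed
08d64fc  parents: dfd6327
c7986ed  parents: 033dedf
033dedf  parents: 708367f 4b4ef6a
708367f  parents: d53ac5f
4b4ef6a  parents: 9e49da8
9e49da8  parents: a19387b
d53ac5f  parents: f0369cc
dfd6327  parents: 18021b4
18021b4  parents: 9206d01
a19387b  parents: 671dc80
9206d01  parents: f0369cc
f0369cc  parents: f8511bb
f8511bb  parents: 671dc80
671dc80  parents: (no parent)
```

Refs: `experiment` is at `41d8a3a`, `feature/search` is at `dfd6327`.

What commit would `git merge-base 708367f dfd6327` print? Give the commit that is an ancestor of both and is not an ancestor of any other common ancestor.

Ancestors of 708367f: {671dc80, 708367f, d53ac5f, f0369cc, f8511bb}.
Ancestors of dfd6327: {18021b4, 671dc80, 9206d01, dfd6327, f0369cc, f8511bb}.
Common ancestors: {671dc80, f0369cc, f8511bb}.
Among these, f0369cc is not an ancestor of any other common ancestor — it is the merge base.

f0369cc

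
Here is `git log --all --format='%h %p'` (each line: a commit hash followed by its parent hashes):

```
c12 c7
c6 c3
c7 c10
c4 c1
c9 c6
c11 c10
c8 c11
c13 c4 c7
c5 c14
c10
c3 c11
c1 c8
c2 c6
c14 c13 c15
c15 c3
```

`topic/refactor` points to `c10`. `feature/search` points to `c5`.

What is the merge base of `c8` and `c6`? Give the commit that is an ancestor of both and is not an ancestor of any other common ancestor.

Ancestors of c8: {c10, c11, c8}.
Ancestors of c6: {c10, c11, c3, c6}.
Common ancestors: {c10, c11}.
Among these, c11 is not an ancestor of any other common ancestor — it is the merge base.

c11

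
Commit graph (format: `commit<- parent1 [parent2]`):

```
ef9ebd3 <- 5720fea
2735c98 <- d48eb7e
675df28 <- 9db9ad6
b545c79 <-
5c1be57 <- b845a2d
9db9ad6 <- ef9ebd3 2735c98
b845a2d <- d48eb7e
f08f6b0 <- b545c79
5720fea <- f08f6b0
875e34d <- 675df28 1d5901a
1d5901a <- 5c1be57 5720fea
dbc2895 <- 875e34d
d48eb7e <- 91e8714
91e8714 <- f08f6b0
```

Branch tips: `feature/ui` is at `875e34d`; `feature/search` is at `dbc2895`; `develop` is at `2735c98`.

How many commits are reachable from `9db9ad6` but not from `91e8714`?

5

Reachable from 9db9ad6: {2735c98, 5720fea, 91e8714, 9db9ad6, b545c79, d48eb7e, ef9ebd3, f08f6b0}.
Reachable from 91e8714: {91e8714, b545c79, f08f6b0}.
In 9db9ad6's history but not 91e8714's: {2735c98, 5720fea, 9db9ad6, d48eb7e, ef9ebd3} — 5 commits.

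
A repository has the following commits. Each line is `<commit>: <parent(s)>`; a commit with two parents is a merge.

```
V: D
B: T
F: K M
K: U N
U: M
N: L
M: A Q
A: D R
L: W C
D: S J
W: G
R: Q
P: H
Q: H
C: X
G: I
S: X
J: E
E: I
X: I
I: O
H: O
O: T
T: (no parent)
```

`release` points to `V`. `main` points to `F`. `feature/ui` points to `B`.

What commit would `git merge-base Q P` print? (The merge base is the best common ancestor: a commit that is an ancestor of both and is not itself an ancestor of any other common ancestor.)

Ancestors of Q: {H, O, Q, T}.
Ancestors of P: {H, O, P, T}.
Common ancestors: {H, O, T}.
Among these, H is not an ancestor of any other common ancestor — it is the merge base.

H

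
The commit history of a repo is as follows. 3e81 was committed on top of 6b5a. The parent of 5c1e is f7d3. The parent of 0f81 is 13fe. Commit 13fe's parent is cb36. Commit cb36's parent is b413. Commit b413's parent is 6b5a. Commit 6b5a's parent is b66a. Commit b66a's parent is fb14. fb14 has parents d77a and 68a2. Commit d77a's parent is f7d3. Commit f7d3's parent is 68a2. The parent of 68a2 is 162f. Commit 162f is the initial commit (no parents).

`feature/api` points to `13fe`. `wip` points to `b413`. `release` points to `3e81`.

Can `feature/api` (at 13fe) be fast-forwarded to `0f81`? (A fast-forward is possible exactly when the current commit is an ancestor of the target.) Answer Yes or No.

A fast-forward from 13fe to 0f81 is possible iff 13fe is an ancestor of 0f81.
Ancestors of 0f81: {0f81, 13fe, 162f, 68a2, 6b5a, b413, b66a, cb36, d77a, f7d3, fb14}.
13fe is among them, so fast-forward is possible.

Yes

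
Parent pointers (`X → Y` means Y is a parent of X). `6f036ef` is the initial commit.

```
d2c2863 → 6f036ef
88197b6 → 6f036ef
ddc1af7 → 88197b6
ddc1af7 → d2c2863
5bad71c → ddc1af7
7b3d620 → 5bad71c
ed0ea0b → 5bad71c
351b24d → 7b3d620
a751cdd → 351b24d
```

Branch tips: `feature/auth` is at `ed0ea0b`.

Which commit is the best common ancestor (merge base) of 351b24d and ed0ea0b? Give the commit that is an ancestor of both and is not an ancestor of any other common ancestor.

5bad71c

Ancestors of 351b24d: {351b24d, 5bad71c, 6f036ef, 7b3d620, 88197b6, d2c2863, ddc1af7}.
Ancestors of ed0ea0b: {5bad71c, 6f036ef, 88197b6, d2c2863, ddc1af7, ed0ea0b}.
Common ancestors: {5bad71c, 6f036ef, 88197b6, d2c2863, ddc1af7}.
Among these, 5bad71c is not an ancestor of any other common ancestor — it is the merge base.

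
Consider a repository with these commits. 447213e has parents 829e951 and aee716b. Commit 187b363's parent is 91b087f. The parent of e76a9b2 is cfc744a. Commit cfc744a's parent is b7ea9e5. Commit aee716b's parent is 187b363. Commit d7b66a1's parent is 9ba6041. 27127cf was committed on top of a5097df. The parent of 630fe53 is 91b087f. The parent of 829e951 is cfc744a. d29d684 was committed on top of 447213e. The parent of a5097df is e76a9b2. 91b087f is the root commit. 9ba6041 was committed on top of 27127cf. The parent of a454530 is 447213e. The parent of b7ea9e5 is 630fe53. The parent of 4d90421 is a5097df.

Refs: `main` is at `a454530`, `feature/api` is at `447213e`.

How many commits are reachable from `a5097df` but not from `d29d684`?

2

Reachable from a5097df: {630fe53, 91b087f, a5097df, b7ea9e5, cfc744a, e76a9b2}.
Reachable from d29d684: {187b363, 447213e, 630fe53, 829e951, 91b087f, aee716b, b7ea9e5, cfc744a, d29d684}.
In a5097df's history but not d29d684's: {a5097df, e76a9b2} — 2 commits.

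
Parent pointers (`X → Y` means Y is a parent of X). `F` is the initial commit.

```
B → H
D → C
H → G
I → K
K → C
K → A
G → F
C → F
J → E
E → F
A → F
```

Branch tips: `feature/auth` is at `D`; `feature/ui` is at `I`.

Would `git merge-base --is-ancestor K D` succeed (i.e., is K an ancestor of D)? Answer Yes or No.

No

Ancestors of D: {C, D, F}.
K is not in that set, so it is not an ancestor of D.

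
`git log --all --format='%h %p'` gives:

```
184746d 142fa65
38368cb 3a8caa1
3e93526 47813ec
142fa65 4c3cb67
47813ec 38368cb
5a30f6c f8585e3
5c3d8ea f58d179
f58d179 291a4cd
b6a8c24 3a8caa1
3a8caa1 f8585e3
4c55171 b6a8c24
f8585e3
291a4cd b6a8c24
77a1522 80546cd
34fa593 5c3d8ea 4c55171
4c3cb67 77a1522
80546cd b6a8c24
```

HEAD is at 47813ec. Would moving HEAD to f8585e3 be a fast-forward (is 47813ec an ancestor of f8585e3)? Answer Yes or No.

No

A fast-forward from 47813ec to f8585e3 is possible iff 47813ec is an ancestor of f8585e3.
Ancestors of f8585e3: {f8585e3}.
47813ec is not among them, so fast-forward is not possible.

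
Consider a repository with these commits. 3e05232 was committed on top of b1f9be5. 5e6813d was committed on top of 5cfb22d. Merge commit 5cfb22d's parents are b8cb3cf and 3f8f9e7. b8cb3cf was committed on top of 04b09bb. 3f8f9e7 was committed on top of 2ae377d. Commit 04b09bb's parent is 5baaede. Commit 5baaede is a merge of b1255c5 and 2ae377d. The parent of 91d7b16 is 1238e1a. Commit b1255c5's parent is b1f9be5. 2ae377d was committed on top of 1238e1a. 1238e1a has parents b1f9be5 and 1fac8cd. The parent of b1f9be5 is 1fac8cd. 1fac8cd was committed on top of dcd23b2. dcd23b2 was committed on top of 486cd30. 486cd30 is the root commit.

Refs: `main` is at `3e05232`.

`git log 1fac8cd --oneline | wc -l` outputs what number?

3

Walking parent pointers from 1fac8cd: reachable set = {1fac8cd, 486cd30, dcd23b2}.
That is 3 commits.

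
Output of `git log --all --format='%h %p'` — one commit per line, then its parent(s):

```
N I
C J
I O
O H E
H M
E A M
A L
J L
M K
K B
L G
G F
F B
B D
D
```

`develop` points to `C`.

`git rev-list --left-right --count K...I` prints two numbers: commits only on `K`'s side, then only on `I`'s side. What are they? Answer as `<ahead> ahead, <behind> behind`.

Reachable from K: {B, D, K}.
Reachable from I: {A, B, D, E, F, G, H, I, K, L, M, O}.
Only in K's history (ahead): {} — 0.
Only in I's history (behind): {A, E, F, G, H, I, L, M, O} — 9.

0 ahead, 9 behind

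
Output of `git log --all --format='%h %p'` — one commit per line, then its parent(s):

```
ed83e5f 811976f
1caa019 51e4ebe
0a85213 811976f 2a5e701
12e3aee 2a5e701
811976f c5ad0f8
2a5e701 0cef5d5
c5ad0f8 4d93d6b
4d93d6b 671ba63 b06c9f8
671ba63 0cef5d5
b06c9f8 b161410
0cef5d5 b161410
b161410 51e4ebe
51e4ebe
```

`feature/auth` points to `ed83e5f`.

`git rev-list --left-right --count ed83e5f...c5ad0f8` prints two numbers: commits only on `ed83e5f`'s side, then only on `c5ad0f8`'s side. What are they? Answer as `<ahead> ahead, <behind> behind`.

2 ahead, 0 behind

Reachable from ed83e5f: {0cef5d5, 4d93d6b, 51e4ebe, 671ba63, 811976f, b06c9f8, b161410, c5ad0f8, ed83e5f}.
Reachable from c5ad0f8: {0cef5d5, 4d93d6b, 51e4ebe, 671ba63, b06c9f8, b161410, c5ad0f8}.
Only in ed83e5f's history (ahead): {811976f, ed83e5f} — 2.
Only in c5ad0f8's history (behind): {} — 0.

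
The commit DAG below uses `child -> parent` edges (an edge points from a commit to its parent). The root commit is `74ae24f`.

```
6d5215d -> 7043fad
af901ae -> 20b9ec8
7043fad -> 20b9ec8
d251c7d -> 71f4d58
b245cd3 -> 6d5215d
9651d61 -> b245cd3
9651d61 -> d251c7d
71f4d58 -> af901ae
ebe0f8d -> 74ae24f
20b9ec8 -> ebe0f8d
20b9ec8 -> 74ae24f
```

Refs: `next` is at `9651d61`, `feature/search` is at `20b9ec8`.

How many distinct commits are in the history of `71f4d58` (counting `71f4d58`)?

5

Walking parent pointers from 71f4d58: reachable set = {20b9ec8, 71f4d58, 74ae24f, af901ae, ebe0f8d}.
That is 5 commits.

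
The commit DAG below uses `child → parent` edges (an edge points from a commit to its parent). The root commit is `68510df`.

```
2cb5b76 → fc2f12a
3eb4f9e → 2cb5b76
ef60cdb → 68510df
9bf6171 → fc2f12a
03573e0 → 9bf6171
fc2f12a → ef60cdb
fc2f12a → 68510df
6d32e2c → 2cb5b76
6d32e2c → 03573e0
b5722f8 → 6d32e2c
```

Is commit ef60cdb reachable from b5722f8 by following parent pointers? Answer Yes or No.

Ancestors of b5722f8 (commits reachable by following parents): {03573e0, 2cb5b76, 68510df, 6d32e2c, 9bf6171, b5722f8, ef60cdb, fc2f12a}.
ef60cdb is in that set, so it is an ancestor of b5722f8.

Yes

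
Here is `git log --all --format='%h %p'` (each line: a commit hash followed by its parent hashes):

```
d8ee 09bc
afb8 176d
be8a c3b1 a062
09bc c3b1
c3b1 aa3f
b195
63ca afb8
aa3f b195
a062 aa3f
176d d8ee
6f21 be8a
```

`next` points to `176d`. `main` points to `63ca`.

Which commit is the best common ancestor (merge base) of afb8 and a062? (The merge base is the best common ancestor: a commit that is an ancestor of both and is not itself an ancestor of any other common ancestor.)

aa3f

Ancestors of afb8: {09bc, 176d, aa3f, afb8, b195, c3b1, d8ee}.
Ancestors of a062: {a062, aa3f, b195}.
Common ancestors: {aa3f, b195}.
Among these, aa3f is not an ancestor of any other common ancestor — it is the merge base.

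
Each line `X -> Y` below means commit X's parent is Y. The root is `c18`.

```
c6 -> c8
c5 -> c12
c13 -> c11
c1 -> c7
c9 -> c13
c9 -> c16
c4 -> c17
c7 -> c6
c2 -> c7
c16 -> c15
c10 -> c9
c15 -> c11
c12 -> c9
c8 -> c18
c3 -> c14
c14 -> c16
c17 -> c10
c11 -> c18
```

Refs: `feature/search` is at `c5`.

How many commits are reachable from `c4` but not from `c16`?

Reachable from c4: {c10, c11, c13, c15, c16, c17, c18, c4, c9}.
Reachable from c16: {c11, c15, c16, c18}.
In c4's history but not c16's: {c10, c13, c17, c4, c9} — 5 commits.

5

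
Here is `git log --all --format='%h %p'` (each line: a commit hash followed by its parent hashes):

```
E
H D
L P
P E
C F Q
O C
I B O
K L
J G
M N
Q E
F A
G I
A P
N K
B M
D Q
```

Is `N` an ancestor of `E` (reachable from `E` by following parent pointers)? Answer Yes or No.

No

Ancestors of E: {E}.
N is not in that set, so it is not an ancestor of E.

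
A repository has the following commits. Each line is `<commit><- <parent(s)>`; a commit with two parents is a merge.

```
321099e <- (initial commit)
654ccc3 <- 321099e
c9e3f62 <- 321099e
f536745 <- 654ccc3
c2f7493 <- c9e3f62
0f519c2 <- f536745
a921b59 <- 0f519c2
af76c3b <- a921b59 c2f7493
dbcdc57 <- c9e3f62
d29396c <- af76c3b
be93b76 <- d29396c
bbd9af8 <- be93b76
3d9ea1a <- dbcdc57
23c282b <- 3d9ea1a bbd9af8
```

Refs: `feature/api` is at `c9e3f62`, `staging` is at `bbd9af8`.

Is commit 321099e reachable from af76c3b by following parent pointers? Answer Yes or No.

Ancestors of af76c3b (commits reachable by following parents): {0f519c2, 321099e, 654ccc3, a921b59, af76c3b, c2f7493, c9e3f62, f536745}.
321099e is in that set, so it is an ancestor of af76c3b.

Yes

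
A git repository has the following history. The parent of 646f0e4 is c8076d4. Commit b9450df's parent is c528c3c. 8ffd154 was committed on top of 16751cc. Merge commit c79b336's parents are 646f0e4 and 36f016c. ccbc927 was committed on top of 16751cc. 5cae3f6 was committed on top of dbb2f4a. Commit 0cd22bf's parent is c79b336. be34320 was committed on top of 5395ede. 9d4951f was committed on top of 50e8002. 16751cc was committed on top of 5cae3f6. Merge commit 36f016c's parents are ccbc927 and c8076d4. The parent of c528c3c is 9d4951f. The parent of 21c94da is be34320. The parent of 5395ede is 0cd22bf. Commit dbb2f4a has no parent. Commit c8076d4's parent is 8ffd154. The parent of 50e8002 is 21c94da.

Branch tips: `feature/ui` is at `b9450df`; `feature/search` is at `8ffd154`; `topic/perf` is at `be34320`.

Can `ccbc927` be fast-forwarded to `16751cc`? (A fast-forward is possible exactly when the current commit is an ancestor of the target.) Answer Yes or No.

A fast-forward from ccbc927 to 16751cc is possible iff ccbc927 is an ancestor of 16751cc.
Ancestors of 16751cc: {16751cc, 5cae3f6, dbb2f4a}.
ccbc927 is not among them, so fast-forward is not possible.

No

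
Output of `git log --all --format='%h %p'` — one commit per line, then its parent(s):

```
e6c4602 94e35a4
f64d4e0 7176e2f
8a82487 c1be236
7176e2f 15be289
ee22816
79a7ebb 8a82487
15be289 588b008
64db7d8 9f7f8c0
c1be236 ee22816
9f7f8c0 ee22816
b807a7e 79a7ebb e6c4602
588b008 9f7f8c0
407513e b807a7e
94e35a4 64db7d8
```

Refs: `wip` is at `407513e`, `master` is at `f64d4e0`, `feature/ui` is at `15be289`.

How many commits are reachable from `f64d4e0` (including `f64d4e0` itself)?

Walking parent pointers from f64d4e0: reachable set = {15be289, 588b008, 7176e2f, 9f7f8c0, ee22816, f64d4e0}.
That is 6 commits.

6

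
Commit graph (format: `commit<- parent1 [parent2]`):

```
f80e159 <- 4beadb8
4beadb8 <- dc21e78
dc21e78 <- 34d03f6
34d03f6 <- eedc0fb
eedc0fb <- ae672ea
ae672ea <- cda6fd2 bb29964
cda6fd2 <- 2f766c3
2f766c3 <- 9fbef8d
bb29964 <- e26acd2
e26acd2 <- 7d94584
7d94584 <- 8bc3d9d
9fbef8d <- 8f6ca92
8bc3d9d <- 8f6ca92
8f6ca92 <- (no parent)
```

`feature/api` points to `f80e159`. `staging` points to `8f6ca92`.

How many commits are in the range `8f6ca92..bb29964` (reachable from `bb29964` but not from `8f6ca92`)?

4

Reachable from bb29964: {7d94584, 8bc3d9d, 8f6ca92, bb29964, e26acd2}.
Reachable from 8f6ca92: {8f6ca92}.
In bb29964's history but not 8f6ca92's: {7d94584, 8bc3d9d, bb29964, e26acd2} — 4 commits.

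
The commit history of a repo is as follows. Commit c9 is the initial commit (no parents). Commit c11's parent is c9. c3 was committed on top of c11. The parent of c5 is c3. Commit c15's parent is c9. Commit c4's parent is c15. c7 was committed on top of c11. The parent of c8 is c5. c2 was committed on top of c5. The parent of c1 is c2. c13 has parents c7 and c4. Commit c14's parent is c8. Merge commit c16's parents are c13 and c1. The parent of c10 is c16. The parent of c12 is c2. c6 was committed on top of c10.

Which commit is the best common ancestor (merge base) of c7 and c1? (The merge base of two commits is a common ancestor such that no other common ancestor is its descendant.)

c11

Ancestors of c7: {c11, c7, c9}.
Ancestors of c1: {c1, c11, c2, c3, c5, c9}.
Common ancestors: {c11, c9}.
Among these, c11 is not an ancestor of any other common ancestor — it is the merge base.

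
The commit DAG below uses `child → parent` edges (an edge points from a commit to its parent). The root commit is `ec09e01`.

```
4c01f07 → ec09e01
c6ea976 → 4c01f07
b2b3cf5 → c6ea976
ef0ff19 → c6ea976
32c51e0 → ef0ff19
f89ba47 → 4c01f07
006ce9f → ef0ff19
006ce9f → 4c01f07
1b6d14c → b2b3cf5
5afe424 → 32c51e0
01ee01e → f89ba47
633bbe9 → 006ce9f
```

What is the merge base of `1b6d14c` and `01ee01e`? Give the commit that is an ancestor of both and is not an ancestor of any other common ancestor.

Ancestors of 1b6d14c: {1b6d14c, 4c01f07, b2b3cf5, c6ea976, ec09e01}.
Ancestors of 01ee01e: {01ee01e, 4c01f07, ec09e01, f89ba47}.
Common ancestors: {4c01f07, ec09e01}.
Among these, 4c01f07 is not an ancestor of any other common ancestor — it is the merge base.

4c01f07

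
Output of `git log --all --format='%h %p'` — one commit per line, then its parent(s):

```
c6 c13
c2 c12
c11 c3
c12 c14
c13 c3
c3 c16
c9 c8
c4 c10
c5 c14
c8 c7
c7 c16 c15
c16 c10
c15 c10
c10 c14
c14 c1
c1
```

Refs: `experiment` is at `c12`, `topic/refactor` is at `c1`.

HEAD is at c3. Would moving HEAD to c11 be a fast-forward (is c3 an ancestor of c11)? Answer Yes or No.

Yes

A fast-forward from c3 to c11 is possible iff c3 is an ancestor of c11.
Ancestors of c11: {c1, c10, c11, c14, c16, c3}.
c3 is among them, so fast-forward is possible.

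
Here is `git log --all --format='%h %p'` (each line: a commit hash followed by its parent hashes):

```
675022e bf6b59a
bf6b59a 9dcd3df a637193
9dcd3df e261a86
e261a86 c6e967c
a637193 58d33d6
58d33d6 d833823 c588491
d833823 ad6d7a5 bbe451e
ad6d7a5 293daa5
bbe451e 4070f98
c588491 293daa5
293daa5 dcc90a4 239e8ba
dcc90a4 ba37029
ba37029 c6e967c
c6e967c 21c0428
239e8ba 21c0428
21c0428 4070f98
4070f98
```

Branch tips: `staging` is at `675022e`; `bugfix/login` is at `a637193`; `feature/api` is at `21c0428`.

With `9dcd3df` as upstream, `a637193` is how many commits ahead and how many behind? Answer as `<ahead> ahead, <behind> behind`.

Reachable from a637193: {21c0428, 239e8ba, 293daa5, 4070f98, 58d33d6, a637193, ad6d7a5, ba37029, bbe451e, c588491, c6e967c, d833823, dcc90a4}.
Reachable from 9dcd3df: {21c0428, 4070f98, 9dcd3df, c6e967c, e261a86}.
Only in a637193's history (ahead): {239e8ba, 293daa5, 58d33d6, a637193, ad6d7a5, ba37029, bbe451e, c588491, d833823, dcc90a4} — 10.
Only in 9dcd3df's history (behind): {9dcd3df, e261a86} — 2.

10 ahead, 2 behind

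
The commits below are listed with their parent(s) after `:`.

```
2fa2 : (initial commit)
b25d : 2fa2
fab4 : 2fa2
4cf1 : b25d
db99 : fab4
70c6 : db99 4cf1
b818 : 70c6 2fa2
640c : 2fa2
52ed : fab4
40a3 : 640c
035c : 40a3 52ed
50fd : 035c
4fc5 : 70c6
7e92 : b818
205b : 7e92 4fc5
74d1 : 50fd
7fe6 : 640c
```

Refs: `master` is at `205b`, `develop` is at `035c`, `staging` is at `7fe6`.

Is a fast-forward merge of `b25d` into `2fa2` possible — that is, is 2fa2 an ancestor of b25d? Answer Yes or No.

Yes

A fast-forward from 2fa2 to b25d is possible iff 2fa2 is an ancestor of b25d.
Ancestors of b25d: {2fa2, b25d}.
2fa2 is among them, so fast-forward is possible.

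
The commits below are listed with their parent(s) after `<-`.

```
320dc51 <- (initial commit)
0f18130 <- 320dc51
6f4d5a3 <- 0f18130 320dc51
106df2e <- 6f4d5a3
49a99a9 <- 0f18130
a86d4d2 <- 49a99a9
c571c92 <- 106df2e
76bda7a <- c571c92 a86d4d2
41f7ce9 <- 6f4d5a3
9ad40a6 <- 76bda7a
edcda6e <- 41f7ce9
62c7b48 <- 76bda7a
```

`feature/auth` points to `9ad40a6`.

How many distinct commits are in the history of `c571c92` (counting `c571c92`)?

5

Walking parent pointers from c571c92: reachable set = {0f18130, 106df2e, 320dc51, 6f4d5a3, c571c92}.
That is 5 commits.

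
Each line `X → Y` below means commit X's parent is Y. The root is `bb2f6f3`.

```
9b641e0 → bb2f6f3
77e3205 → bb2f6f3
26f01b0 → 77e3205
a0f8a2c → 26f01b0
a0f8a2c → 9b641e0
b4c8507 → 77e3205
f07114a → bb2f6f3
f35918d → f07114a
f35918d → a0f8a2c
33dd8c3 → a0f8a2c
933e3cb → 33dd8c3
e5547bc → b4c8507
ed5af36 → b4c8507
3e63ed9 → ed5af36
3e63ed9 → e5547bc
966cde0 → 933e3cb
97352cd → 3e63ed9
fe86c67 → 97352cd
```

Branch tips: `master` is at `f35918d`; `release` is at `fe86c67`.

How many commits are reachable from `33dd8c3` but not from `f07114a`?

Reachable from 33dd8c3: {26f01b0, 33dd8c3, 77e3205, 9b641e0, a0f8a2c, bb2f6f3}.
Reachable from f07114a: {bb2f6f3, f07114a}.
In 33dd8c3's history but not f07114a's: {26f01b0, 33dd8c3, 77e3205, 9b641e0, a0f8a2c} — 5 commits.

5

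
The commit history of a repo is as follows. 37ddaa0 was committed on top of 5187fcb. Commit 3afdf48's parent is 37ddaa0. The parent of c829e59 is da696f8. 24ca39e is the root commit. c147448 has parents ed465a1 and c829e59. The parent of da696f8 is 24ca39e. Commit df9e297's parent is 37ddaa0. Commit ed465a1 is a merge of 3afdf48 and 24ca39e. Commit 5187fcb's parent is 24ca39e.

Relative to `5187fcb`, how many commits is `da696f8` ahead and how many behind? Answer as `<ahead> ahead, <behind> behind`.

1 ahead, 1 behind

Reachable from da696f8: {24ca39e, da696f8}.
Reachable from 5187fcb: {24ca39e, 5187fcb}.
Only in da696f8's history (ahead): {da696f8} — 1.
Only in 5187fcb's history (behind): {5187fcb} — 1.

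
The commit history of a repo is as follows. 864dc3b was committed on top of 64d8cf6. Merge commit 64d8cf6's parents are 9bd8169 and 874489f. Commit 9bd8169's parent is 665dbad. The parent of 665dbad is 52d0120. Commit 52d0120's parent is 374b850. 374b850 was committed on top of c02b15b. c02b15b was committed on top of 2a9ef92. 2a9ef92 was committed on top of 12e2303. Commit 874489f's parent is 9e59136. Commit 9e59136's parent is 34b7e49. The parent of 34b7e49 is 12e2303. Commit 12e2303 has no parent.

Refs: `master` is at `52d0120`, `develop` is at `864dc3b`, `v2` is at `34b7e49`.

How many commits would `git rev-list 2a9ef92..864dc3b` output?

10

Reachable from 864dc3b: {12e2303, 2a9ef92, 34b7e49, 374b850, 52d0120, 64d8cf6, 665dbad, 864dc3b, 874489f, 9bd8169, 9e59136, c02b15b}.
Reachable from 2a9ef92: {12e2303, 2a9ef92}.
In 864dc3b's history but not 2a9ef92's: {34b7e49, 374b850, 52d0120, 64d8cf6, 665dbad, 864dc3b, 874489f, 9bd8169, 9e59136, c02b15b} — 10 commits.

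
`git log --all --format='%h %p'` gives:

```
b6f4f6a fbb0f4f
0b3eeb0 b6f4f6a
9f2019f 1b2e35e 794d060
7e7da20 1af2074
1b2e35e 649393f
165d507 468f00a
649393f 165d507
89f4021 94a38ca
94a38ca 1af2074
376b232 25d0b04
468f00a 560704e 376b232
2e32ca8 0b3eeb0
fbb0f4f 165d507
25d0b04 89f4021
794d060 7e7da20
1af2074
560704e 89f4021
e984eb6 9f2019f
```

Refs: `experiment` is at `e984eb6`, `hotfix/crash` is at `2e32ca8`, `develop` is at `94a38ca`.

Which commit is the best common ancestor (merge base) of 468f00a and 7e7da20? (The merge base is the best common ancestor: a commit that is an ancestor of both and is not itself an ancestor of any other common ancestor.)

Ancestors of 468f00a: {1af2074, 25d0b04, 376b232, 468f00a, 560704e, 89f4021, 94a38ca}.
Ancestors of 7e7da20: {1af2074, 7e7da20}.
Common ancestors: {1af2074}.
The only common ancestor is 1af2074, so it is the merge base.

1af2074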